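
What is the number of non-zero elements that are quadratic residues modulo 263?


For prime p, the number of non-zero quadratic residues is (p-1)/2.
= (263-1)/2
= 131

131


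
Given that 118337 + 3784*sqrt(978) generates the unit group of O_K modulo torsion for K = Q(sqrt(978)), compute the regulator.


epsilon = 118337 + 3784*sqrt(978)
= 236674.0000
R = ln(236674.0000)
= 12.3744

12.3744


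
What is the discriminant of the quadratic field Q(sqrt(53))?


For K = Q(sqrt(d)) with d squarefree: disc(K) = d if d = 1 mod 4, and disc(K) = 4d if d = 2 or 3 mod 4.
Here d = 53, and d mod 4 = 1.
d = 1 mod 4 (O_K = Z[(1+sqrt(d))/2]), so disc(K) = d = 53

53


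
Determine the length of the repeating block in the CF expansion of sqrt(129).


Run the CF algorithm for sqrt(129).
a_0 = floor(sqrt(129)) = 11; set m_0=0, q_0=1.
Recurrence: m' = q*a - m,  q' = (d - m'^2)/q,  a' = floor((a_0 + m')/q').
  step 1: m=11, q=8, a=2
  step 2: m=5, q=13, a=1
  step 3: m=8, q=5, a=3
  step 4: m=7, q=16, a=1
  step 5: m=9, q=3, a=6
  step 6: m=9, q=16, a=1
  step 7: m=7, q=5, a=3
  step 8: m=8, q=13, a=1
  step 9: m=5, q=8, a=2
  step 10: m=11, q=1, a=22
a_10 = 2*a_0 = 22, so the period closes here.
sqrt(129) = [11; 2, 1, 3, 1, 6, 1, 3, 1, 2, 22]
Period length = 10

10


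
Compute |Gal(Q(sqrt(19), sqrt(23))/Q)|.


The 2 square roots of distinct primes are multiplicatively independent over Q,
so [K:Q] = 2^2 and Gal(K/Q) is isomorphic to (Z/2Z)^2.
|Gal| = 2^2 = 4

4


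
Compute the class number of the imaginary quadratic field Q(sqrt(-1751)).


K = Q(sqrt(-1751)). d mod 4 = 1, so D = disc(K) = d = -1751
h(K) equals the number of primitive reduced positive-definite forms (a, b, c) = a*x^2 + b*x*y + c*y^2 with b^2 - 4ac = D,
where reduced means |b| <= a <= c, with b >= 0 whenever |b| = a or a = c, and primitive means gcd(a, b, c) = 1.
Reduced forces 3a^2 <= |D| = 1751, so 1 <= a <= 24; b must have the parity of D, and c = (b^2 - D)/(4a) must be an integer >= a.
Enumerate a = 1..24, b in [-a, a]:
  a=1: (1, 1, 438)  [1]
  a=2: (2, -1, 219), (2, 1, 219)  [2]
  a=3: (3, -1, 146), (3, 1, 146)  [2]
  a=4: (4, -3, 110), (4, 3, 110)  [2]
  a=5: (5, -3, 88), (5, 3, 88)  [2]
  a=6: (6, -5, 74), (6, -1, 73), (6, 1, 73), (6, 5, 74)  [4]
  a=7: none
  a=8: (8, -3, 55), (8, 3, 55)  [2]
  a=9: (9, -7, 50), (9, 7, 50)  [2]
  a=10: (10, -7, 45), (10, -3, 44), (10, 3, 44), (10, 7, 45)  [4]
  a=11: (11, -3, 40), (11, 3, 40)  [2]
  a=12: (12, -11, 39), (12, -5, 37), (12, 5, 37), (12, 11, 39)  [4]
  a=13: (13, -11, 36), (13, 11, 36)  [2]
  a=14: none
  a=15: (15, -13, 32), (15, -7, 30), (15, 7, 30), (15, 13, 32)  [4]
  a=16: (16, -13, 30), (16, 13, 30)  [2]
  a=17: (17, 17, 30)  [1]
  a=18: (18, -11, 26), (18, -7, 25), (18, 7, 25), (18, 11, 26)  [4]
  a=19: (19, -15, 26), (19, 15, 26)  [2]
  a=20: (20, -13, 24), (20, -3, 22), (20, 3, 22), (20, 13, 24)  [4]
  a=21: none
  a=22: (22, -19, 24), (22, 19, 24)  [2]
  a=23..24: none
Total reduced forms: 1 + 2 + 2 + 2 + 2 + 4 + 2 + 2 + 4 + 2 + 4 + 2 + 4 + 2 + 1 + 4 + 2 + 4 + 2 = 48
h = 48

48


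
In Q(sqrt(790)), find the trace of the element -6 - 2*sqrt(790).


Tr(a + b*sqrt(d)) = (a + b*sqrt(d)) + (a - b*sqrt(d)) = 2a
= 2 * (-6)
= -12

-12


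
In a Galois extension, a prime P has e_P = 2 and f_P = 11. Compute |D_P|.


|D_P| = e * f
= 2 * 11
= 22

22


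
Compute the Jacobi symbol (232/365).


Compute (232/365) via quadratic reciprocity:
  pull out 2: (2/365) = -1  (since 365 mod 8 = 5)
  pull out 2: (2/365) = -1  (since 365 mod 8 = 5)
  pull out 2: (2/365) = -1  (since 365 mod 8 = 5)
  reciprocity: (29/365) -> +(365/29)
  reduce: (17/29)
  reciprocity: (17/29) -> +(29/17)
  reduce: (12/17)
  pull out 2: (2/17) = +1  (since 17 mod 8 = 1)
  pull out 2: (2/17) = +1  (since 17 mod 8 = 1)
  reciprocity: (3/17) -> +(17/3)
  reduce: (2/3)
  pull out 2: (2/3) = -1  (since 3 mod 8 = 3)
  (1/3) = 1
Product of signs = 1

1


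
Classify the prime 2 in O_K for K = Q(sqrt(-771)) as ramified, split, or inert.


K = Q(sqrt(-771)). Since d mod 4 = 1, disc(K) = -771.
Check p | disc: -771 mod 2 = 1.
p=2 does not divide disc (d is 1 mod 4). 2 splits iff d = 1 mod 8.
d mod 8 = 5, so (d/2) = -1.
(d/p) = -1, so p is inert: (p) stays prime with e=1, f=2, g=1.
Therefore p is inert.

inert


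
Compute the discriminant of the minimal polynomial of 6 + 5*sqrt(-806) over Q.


The element 6 + 5*sqrt(-806) has minimal polynomial:
x^2 - 12*x + 20186
Discriminant = (-12)^2 - 4*(20186)
= 144 - 80744
= -80600

-80600


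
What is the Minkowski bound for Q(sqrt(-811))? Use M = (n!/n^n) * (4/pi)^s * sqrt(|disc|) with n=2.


d = -811, d mod 4 = 1, so disc(K) = d = -811; |disc(K)| = 811
Imaginary quadratic field, so n = 2, s = r2 = 1, r1 = 0
M = (n!/n^n) * (4/pi)^s * sqrt(|disc(K)|) = (2!/2^2) * (4/pi)^1 * sqrt(811)
= 0.5 * 1.273240 * 28.478062
= 18.1297

18.1297


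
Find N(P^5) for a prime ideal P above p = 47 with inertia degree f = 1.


N(P^a) = p^(a*f)
= 47^(5*1)
= 47^5
= 229345007

229345007


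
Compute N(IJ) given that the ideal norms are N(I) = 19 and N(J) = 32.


N(IJ) = N(I) * N(J)
= 19 * 32
= 608

608


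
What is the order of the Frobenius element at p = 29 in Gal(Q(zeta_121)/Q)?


The Frobenius at p in Gal(Q(zeta_n)/Q) = (Z/nZ)* is the class of p, so its order is ord_121(29), the smallest k >= 1 with 29^k = 1 mod 121.
n = 121 = 11^2, phi(121) = 110; the order divides phi(n).
Divisors of 110: 1, 2, 5, 10, 11, 22, 55, 110
Repeated squaring mod 121: 29^1 = 29, 29^2 = 115, 29^4 = 36, 29^8 = 86, 29^16 = 15, 29^32 = 104, 29^64 = 47
Test divisors in increasing order:
  k=1: 29^1 = 29 mod 121
  k=2: 29^2 = 115 mod 121
  k=5: 29^5 = 36 * 29 = 76 mod 121
  k=10: 29^10 = 86 * 115 = 89 mod 121
  k=11: 29^11 = 86 * 115 * 29 = 40 mod 121
  k=22: 29^22 = 15 * 36 * 115 = 27 mod 121
  k=55: 29^55 = 104 * 15 * 36 * 115 * 29 = 120 mod 121
  k=110: 29^110 = 47 * 104 * 86 * 36 * 115 = 1 mod 121  <- first divisor giving 1
Order = 110

110


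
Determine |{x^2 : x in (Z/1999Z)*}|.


For prime p, the number of non-zero quadratic residues is (p-1)/2.
= (1999-1)/2
= 999

999


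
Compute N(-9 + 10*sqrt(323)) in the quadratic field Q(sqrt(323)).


N(a + b*sqrt(d)) = a^2 - d*b^2
= (-9)^2 - (323)*(10)^2
= 81 - 32300
= -32219

-32219


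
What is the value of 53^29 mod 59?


p = 59 is prime and the exponent is (p-1)/2 = 29, so by Euler's criterion 53^29 = (53/59) = +1 or -1 mod 59.
Compute by square-and-multiply:
  29 = 16 + 8 + 4 + 1 (binary 11101)
  Repeated squaring mod 59: 53^1 = 53, 53^2 = 36, 53^4 = 57, 53^8 = 4, 53^16 = 16
  53^29 = 53^16 * 53^8 * 53^4 * 53^1 = 16 * 4 * 57 * 53 mod 59
    16 * 4 = 64 = 5 mod 59
    5 * 57 = 285 = 49 mod 59
    49 * 53 = 2597 = 1 mod 59
  53^29 = 1 mod 59
Result 1: 53 is a quadratic residue mod 59.
53^29 mod 59 = 1

1


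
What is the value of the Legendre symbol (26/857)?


p = 857 is prime, so compute (26/857) with the reciprocity algorithm (Jacobi-symbol steps: pull out 2s via (2/n), flip via reciprocity, reduce):
  pull out 2: (2/857) = +1  (since 857 mod 8 = 1)
  reciprocity: (13/857) -> +(857/13)
  reduce: (12/13)
  pull out 2: (2/13) = -1  (since 13 mod 8 = 5)
  pull out 2: (2/13) = -1  (since 13 mod 8 = 5)
  reciprocity: (3/13) -> +(13/3)
  reduce: (1/3)
  (1/3) = 1
Product of signs = 1
(26/857) = 1

1


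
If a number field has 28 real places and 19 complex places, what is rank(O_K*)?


By Dirichlet's unit theorem:
rank = r1 + r2 - 1
= 28 + 19 - 1
= 46

46


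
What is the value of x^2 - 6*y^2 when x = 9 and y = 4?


x^2 - d*y^2
= 9^2 - 6*4^2
= 81 - 96
= -15

-15


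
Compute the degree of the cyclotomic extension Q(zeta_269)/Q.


The degree equals Euler's totient phi(269).
269 = 269
phi(269) = 268

268


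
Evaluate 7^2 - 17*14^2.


x^2 - d*y^2
= 7^2 - 17*14^2
= 49 - 3332
= -3283

-3283


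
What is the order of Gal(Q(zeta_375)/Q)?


|Gal(Q(zeta_375)/Q)| = phi(375)
= 200

200


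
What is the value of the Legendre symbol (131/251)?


p = 251 is prime, so compute (131/251) with the reciprocity algorithm (Jacobi-symbol steps: pull out 2s via (2/n), flip via reciprocity, reduce):
  reciprocity: (131/251) -> -(251/131)
  reduce: (120/131)
  pull out 2: (2/131) = -1  (since 131 mod 8 = 3)
  pull out 2: (2/131) = -1  (since 131 mod 8 = 3)
  pull out 2: (2/131) = -1  (since 131 mod 8 = 3)
  reciprocity: (15/131) -> -(131/15)
  reduce: (11/15)
  reciprocity: (11/15) -> -(15/11)
  reduce: (4/11)
  pull out 2: (2/11) = -1  (since 11 mod 8 = 3)
  pull out 2: (2/11) = -1  (since 11 mod 8 = 3)
  (1/11) = 1
Product of signs = 1
(131/251) = 1

1


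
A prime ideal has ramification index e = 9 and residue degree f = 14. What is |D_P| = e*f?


|D_P| = e * f
= 9 * 14
= 126

126


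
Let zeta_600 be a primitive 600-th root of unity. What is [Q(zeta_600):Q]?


The degree equals Euler's totient phi(600).
600 = 2^3 * 3 * 5^2
phi(600) = 160

160


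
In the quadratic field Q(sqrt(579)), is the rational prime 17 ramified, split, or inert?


K = Q(sqrt(579)). Since d mod 4 = 3, disc(K) = 2316.
Check p | disc: 2316 mod 17 = 4.
p does not divide disc. Compute Legendre symbol (d/p):
1^((17-1)/2) mod 17 = 1
(d/p) = 1, so p splits: (p) = P*P' with e=1, f=1, g=2.
Therefore p is split.

split


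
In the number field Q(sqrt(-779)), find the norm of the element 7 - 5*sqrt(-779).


N(a + b*sqrt(d)) = a^2 - d*b^2
= (7)^2 - (-779)*(-5)^2
= 49 + 19475
= 19524

19524


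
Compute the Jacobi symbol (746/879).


Compute (746/879) via quadratic reciprocity:
  pull out 2: (2/879) = +1  (since 879 mod 8 = 7)
  reciprocity: (373/879) -> +(879/373)
  reduce: (133/373)
  reciprocity: (133/373) -> +(373/133)
  reduce: (107/133)
  reciprocity: (107/133) -> +(133/107)
  reduce: (26/107)
  pull out 2: (2/107) = -1  (since 107 mod 8 = 3)
  reciprocity: (13/107) -> +(107/13)
  reduce: (3/13)
  reciprocity: (3/13) -> +(13/3)
  reduce: (1/3)
  (1/3) = 1
Product of signs = -1

-1


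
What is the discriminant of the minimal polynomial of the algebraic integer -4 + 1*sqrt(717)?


The element -4 + 1*sqrt(717) has minimal polynomial:
x^2 + 8*x - 701
Discriminant = (8)^2 - 4*(-701)
= 64 + 2804
= 2868

2868


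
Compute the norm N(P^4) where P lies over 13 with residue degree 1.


N(P^a) = p^(a*f)
= 13^(4*1)
= 13^4
= 28561

28561


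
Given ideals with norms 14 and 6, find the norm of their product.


N(IJ) = N(I) * N(J)
= 14 * 6
= 84

84


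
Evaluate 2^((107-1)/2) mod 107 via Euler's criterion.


p = 107 is prime and the exponent is (p-1)/2 = 53, so by Euler's criterion 2^53 = (2/107) = +1 or -1 mod 107.
Compute by square-and-multiply:
  53 = 32 + 16 + 4 + 1 (binary 110101)
  Repeated squaring mod 107: 2^1 = 2, 2^2 = 4, 2^4 = 16, 2^8 = 42, 2^16 = 52, 2^32 = 29
  2^53 = 2^32 * 2^16 * 2^4 * 2^1 = 29 * 52 * 16 * 2 mod 107
    29 * 52 = 1508 = 10 mod 107
    10 * 16 = 160 = 53 mod 107
    53 * 2 = 106 = 106 mod 107
  2^53 = 106 mod 107
Result 106 = p - 1 = -1 mod 107: 2 is a quadratic non-residue mod 107. As a residue in [0, p-1] the value is 106.
2^53 mod 107 = 106

106


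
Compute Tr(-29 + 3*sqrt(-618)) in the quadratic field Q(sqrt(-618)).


Tr(a + b*sqrt(d)) = (a + b*sqrt(d)) + (a - b*sqrt(d)) = 2a
= 2 * (-29)
= -58

-58


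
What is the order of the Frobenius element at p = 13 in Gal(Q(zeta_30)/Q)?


The Frobenius at p in Gal(Q(zeta_n)/Q) = (Z/nZ)* is the class of p, so its order is ord_30(13), the smallest k >= 1 with 13^k = 1 mod 30.
n = 30 = 2 * 3 * 5, phi(30) = 8; the order divides phi(n).
Divisors of 8: 1, 2, 4, 8
Repeated squaring mod 30: 13^1 = 13, 13^2 = 19, 13^4 = 1, 13^8 = 1
Test divisors in increasing order:
  k=1: 13^1 = 13 mod 30
  k=2: 13^2 = 19 mod 30
  k=4: 13^4 = 1 mod 30  <- first divisor giving 1
Order = 4

4


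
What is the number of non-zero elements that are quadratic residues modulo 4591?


For prime p, the number of non-zero quadratic residues is (p-1)/2.
= (4591-1)/2
= 2295

2295


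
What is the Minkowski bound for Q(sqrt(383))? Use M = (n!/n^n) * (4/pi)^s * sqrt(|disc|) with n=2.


d = 383, d mod 4 = 3, so disc(K) = 4d = 1532; |disc(K)| = 1532
Real quadratic field, so n = 2, s = r2 = 0, r1 = 2
M = (n!/n^n) * (4/pi)^s * sqrt(|disc(K)|) = (2!/2^2) * (4/pi)^0 * sqrt(1532)
= 0.5 * 1.000000 * 39.140772
= 19.5704

19.5704


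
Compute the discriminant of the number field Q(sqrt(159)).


For K = Q(sqrt(d)) with d squarefree: disc(K) = d if d = 1 mod 4, and disc(K) = 4d if d = 2 or 3 mod 4.
Here d = 159, and d mod 4 = 3.
d = 3 mod 4, not 1 (O_K = Z[sqrt(d)]), so disc(K) = 4d = 4 * (159) = 636

636


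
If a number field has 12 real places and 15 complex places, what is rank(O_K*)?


By Dirichlet's unit theorem:
rank = r1 + r2 - 1
= 12 + 15 - 1
= 26

26


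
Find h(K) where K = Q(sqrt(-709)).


K = Q(sqrt(-709)). d mod 4 = 3, so D = disc(K) = 4d = -2836
h(K) equals the number of primitive reduced positive-definite forms (a, b, c) = a*x^2 + b*x*y + c*y^2 with b^2 - 4ac = D,
where reduced means |b| <= a <= c, with b >= 0 whenever |b| = a or a = c, and primitive means gcd(a, b, c) = 1.
Reduced forces 3a^2 <= |D| = 2836, so 1 <= a <= 30; b must have the parity of D, and c = (b^2 - D)/(4a) must be an integer >= a.
Enumerate a = 1..30, b in [-a, a]:
  a=1: (1, 0, 709)  [1]
  a=2: (2, 2, 355)  [1]
  a=3..4: none
  a=5: (5, -2, 142), (5, 2, 142)  [2]
  a=6..9: none
  a=10: (10, -2, 71), (10, 2, 71)  [2]
  a=11..22: none
  a=23: (23, -4, 31), (23, 4, 31)  [2]
  a=24: none
  a=25: (25, -8, 29), (25, 8, 29)  [2]
  a=26..30: none
Total reduced forms: 1 + 1 + 2 + 2 + 2 + 2 = 10
h = 10

10


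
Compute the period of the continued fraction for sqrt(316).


Run the CF algorithm for sqrt(316).
a_0 = floor(sqrt(316)) = 17; set m_0=0, q_0=1.
Recurrence: m' = q*a - m,  q' = (d - m'^2)/q,  a' = floor((a_0 + m')/q').
  step 1: m=17, q=27, a=1
  step 2: m=10, q=8, a=3
  step 3: m=14, q=15, a=2
  step 4: m=16, q=4, a=8
  step 5: m=16, q=15, a=2
  step 6: m=14, q=8, a=3
  step 7: m=10, q=27, a=1
  step 8: m=17, q=1, a=34
a_8 = 2*a_0 = 34, so the period closes here.
sqrt(316) = [17; 1, 3, 2, 8, 2, 3, 1, 34]
Period length = 8

8


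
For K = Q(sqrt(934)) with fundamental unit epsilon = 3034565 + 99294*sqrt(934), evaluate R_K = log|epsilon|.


epsilon = 3034565 + 99294*sqrt(934)
= 6.0691e+06
R = ln(6.0691e+06)
= 15.6187

15.6187


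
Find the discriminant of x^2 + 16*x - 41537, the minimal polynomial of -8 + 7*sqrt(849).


The element -8 + 7*sqrt(849) has minimal polynomial:
x^2 + 16*x - 41537
Discriminant = (16)^2 - 4*(-41537)
= 256 + 166148
= 166404

166404


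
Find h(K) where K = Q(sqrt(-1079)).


K = Q(sqrt(-1079)). d mod 4 = 1, so D = disc(K) = d = -1079
h(K) equals the number of primitive reduced positive-definite forms (a, b, c) = a*x^2 + b*x*y + c*y^2 with b^2 - 4ac = D,
where reduced means |b| <= a <= c, with b >= 0 whenever |b| = a or a = c, and primitive means gcd(a, b, c) = 1.
Reduced forces 3a^2 <= |D| = 1079, so 1 <= a <= 18; b must have the parity of D, and c = (b^2 - D)/(4a) must be an integer >= a.
Enumerate a = 1..18, b in [-a, a]:
  a=1: (1, 1, 270)  [1]
  a=2: (2, -1, 135), (2, 1, 135)  [2]
  a=3: (3, -1, 90), (3, 1, 90)  [2]
  a=4: (4, -3, 68), (4, 3, 68)  [2]
  a=5: (5, -1, 54), (5, 1, 54)  [2]
  a=6: (6, -5, 46), (6, -1, 45), (6, 1, 45), (6, 5, 46)  [4]
  a=7: none
  a=8: (8, -3, 34), (8, 3, 34)  [2]
  a=9: (9, -1, 30), (9, 1, 30)  [2]
  a=10: (10, -9, 29), (10, -1, 27), (10, 1, 27), (10, 9, 29)  [4]
  a=11: none
  a=12: (12, -11, 25), (12, -5, 23), (12, 5, 23), (12, 11, 25)  [4]
  a=13: (13, 13, 24)  [1]
  a=14: none
  a=15: (15, -11, 20), (15, -1, 18), (15, 1, 18), (15, 11, 20)  [4]
  a=16: (16, -3, 17), (16, 3, 17)  [2]
  a=17: none
  a=18: (18, -17, 19), (18, 17, 19)  [2]
Total reduced forms: 1 + 2 + 2 + 2 + 2 + 4 + 2 + 2 + 4 + 4 + 1 + 4 + 2 + 2 = 34
h = 34

34


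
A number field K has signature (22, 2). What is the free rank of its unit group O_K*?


By Dirichlet's unit theorem:
rank = r1 + r2 - 1
= 22 + 2 - 1
= 23

23


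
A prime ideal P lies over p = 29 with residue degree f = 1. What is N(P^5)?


N(P^a) = p^(a*f)
= 29^(5*1)
= 29^5
= 20511149

20511149


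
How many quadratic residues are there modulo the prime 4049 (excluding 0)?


For prime p, the number of non-zero quadratic residues is (p-1)/2.
= (4049-1)/2
= 2024

2024


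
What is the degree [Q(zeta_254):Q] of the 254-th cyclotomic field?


The degree equals Euler's totient phi(254).
254 = 2 * 127
phi(254) = 126

126


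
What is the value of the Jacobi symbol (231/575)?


Compute (231/575) via quadratic reciprocity:
  reciprocity: (231/575) -> -(575/231)
  reduce: (113/231)
  reciprocity: (113/231) -> +(231/113)
  reduce: (5/113)
  reciprocity: (5/113) -> +(113/5)
  reduce: (3/5)
  reciprocity: (3/5) -> +(5/3)
  reduce: (2/3)
  pull out 2: (2/3) = -1  (since 3 mod 8 = 3)
  (1/3) = 1
Product of signs = 1

1


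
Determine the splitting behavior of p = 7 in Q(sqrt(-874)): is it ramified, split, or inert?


K = Q(sqrt(-874)). Since d mod 4 = 2, disc(K) = -3496.
Check p | disc: -3496 mod 7 = 4.
p does not divide disc. Compute Legendre symbol (d/p):
1^((7-1)/2) mod 7 = 1
(d/p) = 1, so p splits: (p) = P*P' with e=1, f=1, g=2.
Therefore p is split.

split


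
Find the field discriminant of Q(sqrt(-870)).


For K = Q(sqrt(d)) with d squarefree: disc(K) = d if d = 1 mod 4, and disc(K) = 4d if d = 2 or 3 mod 4.
Here d = -870, and d mod 4 = 2.
d = 2 mod 4, not 1 (O_K = Z[sqrt(d)]), so disc(K) = 4d = 4 * (-870) = -3480

-3480


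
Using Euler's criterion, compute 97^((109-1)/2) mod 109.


p = 109 is prime and the exponent is (p-1)/2 = 54, so by Euler's criterion 97^54 = (97/109) = +1 or -1 mod 109.
Compute by square-and-multiply:
  54 = 32 + 16 + 4 + 2 (binary 110110)
  Repeated squaring mod 109: 97^1 = 97, 97^2 = 35, 97^4 = 26, 97^8 = 22, 97^16 = 48, 97^32 = 15
  97^54 = 97^32 * 97^16 * 97^4 * 97^2 = 15 * 48 * 26 * 35 mod 109
    15 * 48 = 720 = 66 mod 109
    66 * 26 = 1716 = 81 mod 109
    81 * 35 = 2835 = 1 mod 109
  97^54 = 1 mod 109
Result 1: 97 is a quadratic residue mod 109.
97^54 mod 109 = 1

1


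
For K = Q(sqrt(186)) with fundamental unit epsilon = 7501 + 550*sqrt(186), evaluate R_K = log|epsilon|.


epsilon = 7501 + 550*sqrt(186)
= 15001.9999
R = ln(15001.9999)
= 9.6159

9.6159


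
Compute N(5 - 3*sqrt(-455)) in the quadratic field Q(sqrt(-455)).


N(a + b*sqrt(d)) = a^2 - d*b^2
= (5)^2 - (-455)*(-3)^2
= 25 + 4095
= 4120

4120


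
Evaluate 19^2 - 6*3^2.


x^2 - d*y^2
= 19^2 - 6*3^2
= 361 - 54
= 307

307


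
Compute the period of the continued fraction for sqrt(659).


Run the CF algorithm for sqrt(659).
a_0 = floor(sqrt(659)) = 25; set m_0=0, q_0=1.
Recurrence: m' = q*a - m,  q' = (d - m'^2)/q,  a' = floor((a_0 + m')/q').
  step 1: m=25, q=34, a=1
  step 2: m=9, q=17, a=2
  step 3: m=25, q=2, a=25
  step 4: m=25, q=17, a=2
  step 5: m=9, q=34, a=1
  step 6: m=25, q=1, a=50
a_6 = 2*a_0 = 50, so the period closes here.
sqrt(659) = [25; 1, 2, 25, 2, 1, 50]
Period length = 6

6


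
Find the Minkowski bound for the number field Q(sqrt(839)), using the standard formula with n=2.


d = 839, d mod 4 = 3, so disc(K) = 4d = 3356; |disc(K)| = 3356
Real quadratic field, so n = 2, s = r2 = 0, r1 = 2
M = (n!/n^n) * (4/pi)^s * sqrt(|disc(K)|) = (2!/2^2) * (4/pi)^0 * sqrt(3356)
= 0.5 * 1.000000 * 57.930993
= 28.9655

28.9655


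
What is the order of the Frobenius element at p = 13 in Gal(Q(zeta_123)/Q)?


The Frobenius at p in Gal(Q(zeta_n)/Q) = (Z/nZ)* is the class of p, so its order is ord_123(13), the smallest k >= 1 with 13^k = 1 mod 123.
n = 123 = 3 * 41, phi(123) = 80; the order divides phi(n).
Divisors of 80: 1, 2, 4, 5, 8, 10, 16, 20, 40, 80
Repeated squaring mod 123: 13^1 = 13, 13^2 = 46, 13^4 = 25, 13^8 = 10, 13^16 = 100, 13^32 = 37, 13^64 = 16
Test divisors in increasing order:
  k=1: 13^1 = 13 mod 123
  k=2: 13^2 = 46 mod 123
  k=4: 13^4 = 25 mod 123
  k=5: 13^5 = 25 * 13 = 79 mod 123
  k=8: 13^8 = 10 mod 123
  k=10: 13^10 = 10 * 46 = 91 mod 123
  k=16: 13^16 = 100 mod 123
  k=20: 13^20 = 100 * 25 = 40 mod 123
  k=40: 13^40 = 37 * 10 = 1 mod 123  <- first divisor giving 1
Order = 40

40


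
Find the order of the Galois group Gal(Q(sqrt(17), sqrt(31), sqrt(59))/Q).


The 3 square roots of distinct primes are multiplicatively independent over Q,
so [K:Q] = 2^3 and Gal(K/Q) is isomorphic to (Z/2Z)^3.
|Gal| = 2^3 = 8

8


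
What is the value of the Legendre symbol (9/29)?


p = 29 is prime, so compute (9/29) with the reciprocity algorithm (Jacobi-symbol steps: pull out 2s via (2/n), flip via reciprocity, reduce):
  reciprocity: (9/29) -> +(29/9)
  reduce: (2/9)
  pull out 2: (2/9) = +1  (since 9 mod 8 = 1)
  (1/9) = 1
Product of signs = 1
(9/29) = 1

1


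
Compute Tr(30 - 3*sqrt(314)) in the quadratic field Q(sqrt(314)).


Tr(a + b*sqrt(d)) = (a + b*sqrt(d)) + (a - b*sqrt(d)) = 2a
= 2 * (30)
= 60

60


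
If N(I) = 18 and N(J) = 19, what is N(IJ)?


N(IJ) = N(I) * N(J)
= 18 * 19
= 342

342


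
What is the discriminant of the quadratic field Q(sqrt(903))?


For K = Q(sqrt(d)) with d squarefree: disc(K) = d if d = 1 mod 4, and disc(K) = 4d if d = 2 or 3 mod 4.
Here d = 903, and d mod 4 = 3.
d = 3 mod 4, not 1 (O_K = Z[sqrt(d)]), so disc(K) = 4d = 4 * (903) = 3612

3612


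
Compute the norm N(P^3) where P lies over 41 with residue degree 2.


N(P^a) = p^(a*f)
= 41^(3*2)
= 41^6
= 4750104241

4750104241


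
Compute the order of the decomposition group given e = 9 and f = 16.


|D_P| = e * f
= 9 * 16
= 144

144


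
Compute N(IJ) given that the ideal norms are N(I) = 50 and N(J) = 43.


N(IJ) = N(I) * N(J)
= 50 * 43
= 2150

2150


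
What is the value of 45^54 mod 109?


p = 109 is prime and the exponent is (p-1)/2 = 54, so by Euler's criterion 45^54 = (45/109) = +1 or -1 mod 109.
Compute by square-and-multiply:
  54 = 32 + 16 + 4 + 2 (binary 110110)
  Repeated squaring mod 109: 45^1 = 45, 45^2 = 63, 45^4 = 45, 45^8 = 63, 45^16 = 45, 45^32 = 63
  45^54 = 45^32 * 45^16 * 45^4 * 45^2 = 63 * 45 * 45 * 63 mod 109
    63 * 45 = 2835 = 1 mod 109
    1 * 45 = 45 = 45 mod 109
    45 * 63 = 2835 = 1 mod 109
  45^54 = 1 mod 109
Result 1: 45 is a quadratic residue mod 109.
45^54 mod 109 = 1

1


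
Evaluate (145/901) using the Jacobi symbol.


Compute (145/901) via quadratic reciprocity:
  reciprocity: (145/901) -> +(901/145)
  reduce: (31/145)
  reciprocity: (31/145) -> +(145/31)
  reduce: (21/31)
  reciprocity: (21/31) -> +(31/21)
  reduce: (10/21)
  pull out 2: (2/21) = -1  (since 21 mod 8 = 5)
  reciprocity: (5/21) -> +(21/5)
  reduce: (1/5)
  (1/5) = 1
Product of signs = -1

-1


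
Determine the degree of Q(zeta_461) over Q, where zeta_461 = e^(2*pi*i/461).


The degree equals Euler's totient phi(461).
461 = 461
phi(461) = 460

460


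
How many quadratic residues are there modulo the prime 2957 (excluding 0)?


For prime p, the number of non-zero quadratic residues is (p-1)/2.
= (2957-1)/2
= 1478

1478


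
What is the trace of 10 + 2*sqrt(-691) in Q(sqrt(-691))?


Tr(a + b*sqrt(d)) = (a + b*sqrt(d)) + (a - b*sqrt(d)) = 2a
= 2 * (10)
= 20

20


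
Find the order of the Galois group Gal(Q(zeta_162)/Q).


|Gal(Q(zeta_162)/Q)| = phi(162)
= 54

54


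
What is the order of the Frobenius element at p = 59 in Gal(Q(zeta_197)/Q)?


The Frobenius at p in Gal(Q(zeta_n)/Q) = (Z/nZ)* is the class of p, so its order is ord_197(59), the smallest k >= 1 with 59^k = 1 mod 197.
n = 197 = 197, phi(197) = 196; the order divides phi(n).
Divisors of 196: 1, 2, 4, 7, 14, 28, 49, 98, 196
Repeated squaring mod 197: 59^1 = 59, 59^2 = 132, 59^4 = 88, 59^8 = 61, 59^16 = 175, 59^32 = 90, 59^64 = 23, 59^128 = 135
Test divisors in increasing order:
  k=1: 59^1 = 59 mod 197
  k=2: 59^2 = 132 mod 197
  k=4: 59^4 = 88 mod 197
  k=7: 59^7 = 88 * 132 * 59 = 178 mod 197
  k=14: 59^14 = 61 * 88 * 132 = 164 mod 197
  k=28: 59^28 = 175 * 61 * 88 = 104 mod 197
  k=49: 59^49 = 90 * 175 * 59 = 1 mod 197  <- first divisor giving 1
Order = 49

49


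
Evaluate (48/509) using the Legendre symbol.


p = 509 is prime, so compute (48/509) with the reciprocity algorithm (Jacobi-symbol steps: pull out 2s via (2/n), flip via reciprocity, reduce):
  pull out 2: (2/509) = -1  (since 509 mod 8 = 5)
  pull out 2: (2/509) = -1  (since 509 mod 8 = 5)
  pull out 2: (2/509) = -1  (since 509 mod 8 = 5)
  pull out 2: (2/509) = -1  (since 509 mod 8 = 5)
  reciprocity: (3/509) -> +(509/3)
  reduce: (2/3)
  pull out 2: (2/3) = -1  (since 3 mod 8 = 3)
  (1/3) = 1
Product of signs = -1
(48/509) = -1

-1


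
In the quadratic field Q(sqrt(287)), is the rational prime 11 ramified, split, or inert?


K = Q(sqrt(287)). Since d mod 4 = 3, disc(K) = 1148.
Check p | disc: 1148 mod 11 = 4.
p does not divide disc. Compute Legendre symbol (d/p):
1^((11-1)/2) mod 11 = 1
(d/p) = 1, so p splits: (p) = P*P' with e=1, f=1, g=2.
Therefore p is split.

split


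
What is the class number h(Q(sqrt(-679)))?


K = Q(sqrt(-679)). d mod 4 = 1, so D = disc(K) = d = -679
h(K) equals the number of primitive reduced positive-definite forms (a, b, c) = a*x^2 + b*x*y + c*y^2 with b^2 - 4ac = D,
where reduced means |b| <= a <= c, with b >= 0 whenever |b| = a or a = c, and primitive means gcd(a, b, c) = 1.
Reduced forces 3a^2 <= |D| = 679, so 1 <= a <= 15; b must have the parity of D, and c = (b^2 - D)/(4a) must be an integer >= a.
Enumerate a = 1..15, b in [-a, a]:
  a=1: (1, 1, 170)  [1]
  a=2: (2, -1, 85), (2, 1, 85)  [2]
  a=3: none
  a=4: (4, -3, 43), (4, 3, 43)  [2]
  a=5: (5, -1, 34), (5, 1, 34)  [2]
  a=6: none
  a=7: (7, 7, 26)  [1]
  a=8: (8, -5, 22), (8, 5, 22)  [2]
  a=9: none
  a=10: (10, -9, 19), (10, -1, 17), (10, 1, 17), (10, 9, 19)  [4]
  a=11: (11, -5, 16), (11, 5, 16)  [2]
  a=12: none
  a=13: (13, -7, 14), (13, 7, 14)  [2]
  a=14..15: none
Total reduced forms: 1 + 2 + 2 + 2 + 1 + 2 + 4 + 2 + 2 = 18
h = 18

18


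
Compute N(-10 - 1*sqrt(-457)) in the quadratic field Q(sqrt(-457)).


N(a + b*sqrt(d)) = a^2 - d*b^2
= (-10)^2 - (-457)*(-1)^2
= 100 + 457
= 557

557


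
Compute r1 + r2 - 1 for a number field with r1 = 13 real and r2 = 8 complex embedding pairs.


By Dirichlet's unit theorem:
rank = r1 + r2 - 1
= 13 + 8 - 1
= 20

20


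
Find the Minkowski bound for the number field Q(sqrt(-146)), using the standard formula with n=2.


d = -146, d mod 4 = 2, so disc(K) = 4d = -584; |disc(K)| = 584
Imaginary quadratic field, so n = 2, s = r2 = 1, r1 = 0
M = (n!/n^n) * (4/pi)^s * sqrt(|disc(K)|) = (2!/2^2) * (4/pi)^1 * sqrt(584)
= 0.5 * 1.273240 * 24.166092
= 15.3846

15.3846


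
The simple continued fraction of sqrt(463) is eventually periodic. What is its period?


Run the CF algorithm for sqrt(463).
a_0 = floor(sqrt(463)) = 21; set m_0=0, q_0=1.
Recurrence: m' = q*a - m,  q' = (d - m'^2)/q,  a' = floor((a_0 + m')/q').
  step 1: m=21, q=22, a=1
  step 2: m=1, q=21, a=1
  step 3: m=20, q=3, a=13
  step 4: m=19, q=34, a=1
  step 5: m=15, q=7, a=5
  step 6: m=20, q=9, a=4
  step 7: m=16, q=23, a=1
  step 8: m=7, q=18, a=1
  step 9: m=11, q=19, a=1
  step 10: m=8, q=21, a=1
  step 11: m=13, q=14, a=2
  step 12: m=15, q=17, a=2
  step 13: m=19, q=6, a=6
  step 14: m=17, q=29, a=1
  step 15: m=12, q=11, a=3
  step 16: m=21, q=2, a=21
  step 17: m=21, q=11, a=3
  step 18: m=12, q=29, a=1
  step 19: m=17, q=6, a=6
  step 20: m=19, q=17, a=2
  step 21: m=15, q=14, a=2
  step 22: m=13, q=21, a=1
  step 23: m=8, q=19, a=1
  step 24: m=11, q=18, a=1
  step 25: m=7, q=23, a=1
  step 26: m=16, q=9, a=4
  step 27: m=20, q=7, a=5
  step 28: m=15, q=34, a=1
  step 29: m=19, q=3, a=13
  step 30: m=20, q=21, a=1
  step 31: m=1, q=22, a=1
  step 32: m=21, q=1, a=42
a_32 = 2*a_0 = 42, so the period closes here.
sqrt(463) = [21; 1, 1, 13, 1, 5, 4, 1, 1, 1, 1, 2, 2, 6, 1, 3, 21, 3, 1, 6, 2, 2, 1, 1, 1, 1, 4, 5, 1, 13, 1, 1, 42]
Period length = 32

32


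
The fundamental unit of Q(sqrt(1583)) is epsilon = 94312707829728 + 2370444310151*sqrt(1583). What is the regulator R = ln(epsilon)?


epsilon = 94312707829728 + 2370444310151*sqrt(1583)
= 1.8863e+14
R = ln(1.8863e+14)
= 32.8708

32.8708


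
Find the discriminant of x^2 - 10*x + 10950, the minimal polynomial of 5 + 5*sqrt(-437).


The element 5 + 5*sqrt(-437) has minimal polynomial:
x^2 - 10*x + 10950
Discriminant = (-10)^2 - 4*(10950)
= 100 - 43800
= -43700

-43700


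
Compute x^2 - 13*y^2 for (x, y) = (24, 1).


x^2 - d*y^2
= 24^2 - 13*1^2
= 576 - 13
= 563

563


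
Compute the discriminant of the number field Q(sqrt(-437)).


For K = Q(sqrt(d)) with d squarefree: disc(K) = d if d = 1 mod 4, and disc(K) = 4d if d = 2 or 3 mod 4.
Here d = -437, and d mod 4 = 3.
d = 3 mod 4, not 1 (O_K = Z[sqrt(d)]), so disc(K) = 4d = 4 * (-437) = -1748

-1748


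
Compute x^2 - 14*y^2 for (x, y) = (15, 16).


x^2 - d*y^2
= 15^2 - 14*16^2
= 225 - 3584
= -3359

-3359


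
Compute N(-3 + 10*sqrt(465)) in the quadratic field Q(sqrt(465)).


N(a + b*sqrt(d)) = a^2 - d*b^2
= (-3)^2 - (465)*(10)^2
= 9 - 46500
= -46491

-46491


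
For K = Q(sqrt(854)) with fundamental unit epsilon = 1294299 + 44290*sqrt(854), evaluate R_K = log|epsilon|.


epsilon = 1294299 + 44290*sqrt(854)
= 2.5886e+06
R = ln(2.5886e+06)
= 14.7666

14.7666


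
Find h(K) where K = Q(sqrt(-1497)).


K = Q(sqrt(-1497)). d mod 4 = 3, so D = disc(K) = 4d = -5988
h(K) equals the number of primitive reduced positive-definite forms (a, b, c) = a*x^2 + b*x*y + c*y^2 with b^2 - 4ac = D,
where reduced means |b| <= a <= c, with b >= 0 whenever |b| = a or a = c, and primitive means gcd(a, b, c) = 1.
Reduced forces 3a^2 <= |D| = 5988, so 1 <= a <= 44; b must have the parity of D, and c = (b^2 - D)/(4a) must be an integer >= a.
Enumerate a = 1..44, b in [-a, a]:
  a=1: (1, 0, 1497)  [1]
  a=2: (2, 2, 749)  [1]
  a=3: (3, 0, 499)  [1]
  a=4..5: none
  a=6: (6, 6, 251)  [1]
  a=7: (7, -2, 214), (7, 2, 214)  [2]
  a=8..13: none
  a=14: (14, -2, 107), (14, 2, 107)  [2]
  a=15..16: none
  a=17: (17, -8, 89), (17, 8, 89)  [2]
  a=18: none
  a=19: (19, -4, 79), (19, 4, 79)  [2]
  a=20: none
  a=21: (21, -12, 73), (21, 12, 73)  [2]
  a=22..33: none
  a=34: (34, -26, 49), (34, 26, 49)  [2]
  a=35..37: none
  a=38: (38, -34, 47), (38, 34, 47)  [2]
  a=39..40: none
  a=41: (41, -30, 42), (41, 30, 42)  [2]
  a=42..44: none
Total reduced forms: 1 + 1 + 1 + 1 + 2 + 2 + 2 + 2 + 2 + 2 + 2 + 2 = 20
h = 20

20


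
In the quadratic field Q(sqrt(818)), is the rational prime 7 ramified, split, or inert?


K = Q(sqrt(818)). Since d mod 4 = 2, disc(K) = 3272.
Check p | disc: 3272 mod 7 = 3.
p does not divide disc. Compute Legendre symbol (d/p):
6^((7-1)/2) mod 7 = -1
(d/p) = -1, so p is inert: (p) stays prime with e=1, f=2, g=1.
Therefore p is inert.

inert


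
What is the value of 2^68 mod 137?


p = 137 is prime and the exponent is (p-1)/2 = 68, so by Euler's criterion 2^68 = (2/137) = +1 or -1 mod 137.
Compute by square-and-multiply:
  68 = 64 + 4 (binary 1000100)
  Repeated squaring mod 137: 2^1 = 2, 2^2 = 4, 2^4 = 16, 2^8 = 119, 2^16 = 50, 2^32 = 34, 2^64 = 60
  2^68 = 2^64 * 2^4 = 60 * 16 mod 137
    60 * 16 = 960 = 1 mod 137
  2^68 = 1 mod 137
Result 1: 2 is a quadratic residue mod 137.
2^68 mod 137 = 1

1


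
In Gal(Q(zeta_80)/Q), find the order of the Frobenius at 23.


The Frobenius at p in Gal(Q(zeta_n)/Q) = (Z/nZ)* is the class of p, so its order is ord_80(23), the smallest k >= 1 with 23^k = 1 mod 80.
n = 80 = 2^4 * 5, phi(80) = 32; the order divides phi(n).
Divisors of 32: 1, 2, 4, 8, 16, 32
Repeated squaring mod 80: 23^1 = 23, 23^2 = 49, 23^4 = 1, 23^8 = 1, 23^16 = 1, 23^32 = 1
Test divisors in increasing order:
  k=1: 23^1 = 23 mod 80
  k=2: 23^2 = 49 mod 80
  k=4: 23^4 = 1 mod 80  <- first divisor giving 1
Order = 4

4


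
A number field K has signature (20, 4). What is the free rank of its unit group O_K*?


By Dirichlet's unit theorem:
rank = r1 + r2 - 1
= 20 + 4 - 1
= 23

23


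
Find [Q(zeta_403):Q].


The degree equals Euler's totient phi(403).
403 = 13 * 31
phi(403) = 360

360


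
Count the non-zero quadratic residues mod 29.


For prime p, the number of non-zero quadratic residues is (p-1)/2.
= (29-1)/2
= 14

14


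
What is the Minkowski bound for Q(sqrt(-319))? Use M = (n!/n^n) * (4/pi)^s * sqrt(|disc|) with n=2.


d = -319, d mod 4 = 1, so disc(K) = d = -319; |disc(K)| = 319
Imaginary quadratic field, so n = 2, s = r2 = 1, r1 = 0
M = (n!/n^n) * (4/pi)^s * sqrt(|disc(K)|) = (2!/2^2) * (4/pi)^1 * sqrt(319)
= 0.5 * 1.273240 * 17.860571
= 11.3704

11.3704


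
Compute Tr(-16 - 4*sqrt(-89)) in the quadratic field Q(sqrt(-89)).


Tr(a + b*sqrt(d)) = (a + b*sqrt(d)) + (a - b*sqrt(d)) = 2a
= 2 * (-16)
= -32

-32


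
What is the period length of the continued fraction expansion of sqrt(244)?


Run the CF algorithm for sqrt(244).
a_0 = floor(sqrt(244)) = 15; set m_0=0, q_0=1.
Recurrence: m' = q*a - m,  q' = (d - m'^2)/q,  a' = floor((a_0 + m')/q').
  step 1: m=15, q=19, a=1
  step 2: m=4, q=12, a=1
  step 3: m=8, q=15, a=1
  step 4: m=7, q=13, a=1
  step 5: m=6, q=16, a=1
  step 6: m=10, q=9, a=2
  step 7: m=8, q=20, a=1
  step 8: m=12, q=5, a=5
  step 9: m=13, q=15, a=1
  step 10: m=2, q=16, a=1
  step 11: m=14, q=3, a=9
  step 12: m=13, q=25, a=1
  step 13: m=12, q=4, a=6
  step 14: m=12, q=25, a=1
  step 15: m=13, q=3, a=9
  step 16: m=14, q=16, a=1
  step 17: m=2, q=15, a=1
  step 18: m=13, q=5, a=5
  step 19: m=12, q=20, a=1
  step 20: m=8, q=9, a=2
  step 21: m=10, q=16, a=1
  step 22: m=6, q=13, a=1
  step 23: m=7, q=15, a=1
  step 24: m=8, q=12, a=1
  step 25: m=4, q=19, a=1
  step 26: m=15, q=1, a=30
a_26 = 2*a_0 = 30, so the period closes here.
sqrt(244) = [15; 1, 1, 1, 1, 1, 2, 1, 5, 1, 1, 9, 1, 6, 1, 9, 1, 1, 5, 1, 2, 1, 1, 1, 1, 1, 30]
Period length = 26

26


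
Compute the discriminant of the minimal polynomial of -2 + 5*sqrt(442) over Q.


The element -2 + 5*sqrt(442) has minimal polynomial:
x^2 + 4*x - 11046
Discriminant = (4)^2 - 4*(-11046)
= 16 + 44184
= 44200

44200


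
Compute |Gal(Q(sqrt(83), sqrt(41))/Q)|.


The 2 square roots of distinct primes are multiplicatively independent over Q,
so [K:Q] = 2^2 and Gal(K/Q) is isomorphic to (Z/2Z)^2.
|Gal| = 2^2 = 4

4


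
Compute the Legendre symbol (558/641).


p = 641 is prime, so compute (558/641) with the reciprocity algorithm (Jacobi-symbol steps: pull out 2s via (2/n), flip via reciprocity, reduce):
  pull out 2: (2/641) = +1  (since 641 mod 8 = 1)
  reciprocity: (279/641) -> +(641/279)
  reduce: (83/279)
  reciprocity: (83/279) -> -(279/83)
  reduce: (30/83)
  pull out 2: (2/83) = -1  (since 83 mod 8 = 3)
  reciprocity: (15/83) -> -(83/15)
  reduce: (8/15)
  pull out 2: (2/15) = +1  (since 15 mod 8 = 7)
  pull out 2: (2/15) = +1  (since 15 mod 8 = 7)
  pull out 2: (2/15) = +1  (since 15 mod 8 = 7)
  (1/15) = 1
Product of signs = -1
(558/641) = -1

-1


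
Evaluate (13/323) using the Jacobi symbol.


Compute (13/323) via quadratic reciprocity:
  reciprocity: (13/323) -> +(323/13)
  reduce: (11/13)
  reciprocity: (11/13) -> +(13/11)
  reduce: (2/11)
  pull out 2: (2/11) = -1  (since 11 mod 8 = 3)
  (1/11) = 1
Product of signs = -1

-1


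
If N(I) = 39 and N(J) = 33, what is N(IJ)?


N(IJ) = N(I) * N(J)
= 39 * 33
= 1287

1287


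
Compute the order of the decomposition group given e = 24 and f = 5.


|D_P| = e * f
= 24 * 5
= 120

120


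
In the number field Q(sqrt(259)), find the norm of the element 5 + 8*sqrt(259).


N(a + b*sqrt(d)) = a^2 - d*b^2
= (5)^2 - (259)*(8)^2
= 25 - 16576
= -16551

-16551


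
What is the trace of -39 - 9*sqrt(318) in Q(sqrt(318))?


Tr(a + b*sqrt(d)) = (a + b*sqrt(d)) + (a - b*sqrt(d)) = 2a
= 2 * (-39)
= -78

-78


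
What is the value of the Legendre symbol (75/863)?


p = 863 is prime, so compute (75/863) with the reciprocity algorithm (Jacobi-symbol steps: pull out 2s via (2/n), flip via reciprocity, reduce):
  reciprocity: (75/863) -> -(863/75)
  reduce: (38/75)
  pull out 2: (2/75) = -1  (since 75 mod 8 = 3)
  reciprocity: (19/75) -> -(75/19)
  reduce: (18/19)
  pull out 2: (2/19) = -1  (since 19 mod 8 = 3)
  reciprocity: (9/19) -> +(19/9)
  reduce: (1/9)
  (1/9) = 1
Product of signs = 1
(75/863) = 1

1


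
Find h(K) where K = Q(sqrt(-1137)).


K = Q(sqrt(-1137)). d mod 4 = 3, so D = disc(K) = 4d = -4548
h(K) equals the number of primitive reduced positive-definite forms (a, b, c) = a*x^2 + b*x*y + c*y^2 with b^2 - 4ac = D,
where reduced means |b| <= a <= c, with b >= 0 whenever |b| = a or a = c, and primitive means gcd(a, b, c) = 1.
Reduced forces 3a^2 <= |D| = 4548, so 1 <= a <= 38; b must have the parity of D, and c = (b^2 - D)/(4a) must be an integer >= a.
Enumerate a = 1..38, b in [-a, a]:
  a=1: (1, 0, 1137)  [1]
  a=2: (2, 2, 569)  [1]
  a=3: (3, 0, 379)  [1]
  a=4..5: none
  a=6: (6, 6, 191)  [1]
  a=7: (7, -4, 163), (7, 4, 163)  [2]
  a=8..13: none
  a=14: (14, -10, 83), (14, 10, 83)  [2]
  a=15..16: none
  a=17: (17, -12, 69), (17, 12, 69)  [2]
  a=18..20: none
  a=21: (21, -18, 58), (21, 18, 58)  [2]
  a=22: none
  a=23: (23, -12, 51), (23, 12, 51)  [2]
  a=24..28: none
  a=29: (29, -18, 42), (29, 18, 42)  [2]
  a=30: none
  a=31: (31, -28, 43), (31, 28, 43)  [2]
  a=32..33: none
  a=34: (34, -22, 37), (34, 22, 37)  [2]
  a=35..38: none
Total reduced forms: 1 + 1 + 1 + 1 + 2 + 2 + 2 + 2 + 2 + 2 + 2 + 2 = 20
h = 20

20


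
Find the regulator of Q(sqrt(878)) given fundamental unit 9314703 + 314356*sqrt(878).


epsilon = 9314703 + 314356*sqrt(878)
= 1.8629e+07
R = ln(1.8629e+07)
= 16.7403

16.7403


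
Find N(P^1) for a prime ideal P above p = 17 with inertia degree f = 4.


N(P^a) = p^(a*f)
= 17^(1*4)
= 17^4
= 83521

83521


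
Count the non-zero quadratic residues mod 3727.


For prime p, the number of non-zero quadratic residues is (p-1)/2.
= (3727-1)/2
= 1863

1863


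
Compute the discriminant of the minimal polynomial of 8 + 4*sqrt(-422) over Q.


The element 8 + 4*sqrt(-422) has minimal polynomial:
x^2 - 16*x + 6816
Discriminant = (-16)^2 - 4*(6816)
= 256 - 27264
= -27008

-27008


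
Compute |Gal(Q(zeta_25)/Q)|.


|Gal(Q(zeta_25)/Q)| = phi(25)
= 20

20


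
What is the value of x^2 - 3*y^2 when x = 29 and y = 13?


x^2 - d*y^2
= 29^2 - 3*13^2
= 841 - 507
= 334

334


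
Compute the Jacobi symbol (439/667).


Compute (439/667) via quadratic reciprocity:
  reciprocity: (439/667) -> -(667/439)
  reduce: (228/439)
  pull out 2: (2/439) = +1  (since 439 mod 8 = 7)
  pull out 2: (2/439) = +1  (since 439 mod 8 = 7)
  reciprocity: (57/439) -> +(439/57)
  reduce: (40/57)
  pull out 2: (2/57) = +1  (since 57 mod 8 = 1)
  pull out 2: (2/57) = +1  (since 57 mod 8 = 1)
  pull out 2: (2/57) = +1  (since 57 mod 8 = 1)
  reciprocity: (5/57) -> +(57/5)
  reduce: (2/5)
  pull out 2: (2/5) = -1  (since 5 mod 8 = 5)
  (1/5) = 1
Product of signs = 1

1


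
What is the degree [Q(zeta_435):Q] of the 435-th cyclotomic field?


The degree equals Euler's totient phi(435).
435 = 3 * 5 * 29
phi(435) = 224

224


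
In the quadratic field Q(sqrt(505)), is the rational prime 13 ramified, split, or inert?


K = Q(sqrt(505)). Since d mod 4 = 1, disc(K) = 505.
Check p | disc: 505 mod 13 = 11.
p does not divide disc. Compute Legendre symbol (d/p):
11^((13-1)/2) mod 13 = -1
(d/p) = -1, so p is inert: (p) stays prime with e=1, f=2, g=1.
Therefore p is inert.

inert


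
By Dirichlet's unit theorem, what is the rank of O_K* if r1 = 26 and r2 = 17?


By Dirichlet's unit theorem:
rank = r1 + r2 - 1
= 26 + 17 - 1
= 42

42


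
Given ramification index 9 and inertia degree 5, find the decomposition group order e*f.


|D_P| = e * f
= 9 * 5
= 45

45


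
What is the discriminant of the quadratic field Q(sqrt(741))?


For K = Q(sqrt(d)) with d squarefree: disc(K) = d if d = 1 mod 4, and disc(K) = 4d if d = 2 or 3 mod 4.
Here d = 741, and d mod 4 = 1.
d = 1 mod 4 (O_K = Z[(1+sqrt(d))/2]), so disc(K) = d = 741

741


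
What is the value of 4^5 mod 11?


p = 11 is prime and the exponent is (p-1)/2 = 5, so by Euler's criterion 4^5 = (4/11) = +1 or -1 mod 11.
Compute by square-and-multiply:
  5 = 4 + 1 (binary 101)
  Repeated squaring mod 11: 4^1 = 4, 4^2 = 5, 4^4 = 3
  4^5 = 4^4 * 4^1 = 3 * 4 mod 11
    3 * 4 = 12 = 1 mod 11
  4^5 = 1 mod 11
Result 1: 4 is a quadratic residue mod 11.
4^5 mod 11 = 1

1
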